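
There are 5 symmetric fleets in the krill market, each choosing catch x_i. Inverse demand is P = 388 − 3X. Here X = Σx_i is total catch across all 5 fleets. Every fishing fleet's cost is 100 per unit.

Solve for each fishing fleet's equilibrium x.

16

A representative fishing fleet's profit is π_i = x_i(388 − 3X) − 100x_i, with X = x_i + Σ_{j≠i} x_j.
First-order condition: 288 − 6x_i − 3Σ_{j≠i} x_j = 0.
In a symmetric equilibrium every fishing fleet chooses the same x, so Σ_{j≠i} x_j = 4x. The condition becomes 288 − 18x = 0, giving x = 288/18 = 16.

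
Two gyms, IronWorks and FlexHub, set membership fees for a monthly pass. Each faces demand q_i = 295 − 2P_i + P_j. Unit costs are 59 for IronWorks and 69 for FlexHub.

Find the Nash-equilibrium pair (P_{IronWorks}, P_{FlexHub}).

IronWorks's profit: π = (P_{IronWorks} − 59)(295 − 2P_{IronWorks} + P_{FlexHub}).
∂π/∂P_{IronWorks} = 413 − 4P_{IronWorks} + P_{FlexHub} = 0 ⇒ P_{IronWorks} = 103.25 + 0.25P_{FlexHub}.
Similarly P_{FlexHub} = 108.25 + 0.25P_{IronWorks}.
Substituting the second reaction function into the first: P_{IronWorks} = 103.25 + 0.25(108.25 + 0.25P_{IronWorks}), which gives 0.9375P_{IronWorks} = 130.3125 ⇒ P_{IronWorks} = 139.
Then P_{FlexHub} = 108.25 + 0.25·139 = 143.

139, 143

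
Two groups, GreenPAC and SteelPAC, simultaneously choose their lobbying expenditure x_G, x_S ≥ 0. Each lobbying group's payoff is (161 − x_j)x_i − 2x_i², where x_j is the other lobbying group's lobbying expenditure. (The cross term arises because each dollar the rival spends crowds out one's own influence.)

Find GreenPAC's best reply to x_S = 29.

33

GreenPAC's payoff is (161 − x_S)x_G − 2x_G².
∂π/∂x_G = 161 − x_S − 4x_G = 0, so x_G = 40.25 − 0.25x_S.
At x_S = 29: x_G = 40.25 − 0.25·29 = 33.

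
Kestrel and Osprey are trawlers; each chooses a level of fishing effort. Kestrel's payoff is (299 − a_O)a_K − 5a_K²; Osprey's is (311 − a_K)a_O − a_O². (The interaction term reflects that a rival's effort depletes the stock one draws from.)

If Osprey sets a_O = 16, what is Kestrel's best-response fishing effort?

28.3

Expanding Kestrel's payoff: 299a_K − a_Oa_K − 5a_K².
∂π/∂a_K = 299 − a_O − 10a_K = 0, so a_K = 29.9 − 0.1a_O.
At a_O = 16: a_K = 29.9 − 0.1·16 = 28.3.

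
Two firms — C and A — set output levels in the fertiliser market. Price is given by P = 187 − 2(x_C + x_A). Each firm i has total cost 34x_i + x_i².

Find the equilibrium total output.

Firm C's profit: π = x_C(187 − 2(x_C + x_A)) − 34x_C − x_C².
∂π/∂x_C = 153 − 6x_C − 2x_A = 0, so x_C = 25.5 − (1/3)x_A.
By symmetry x_A = x_C; substituting into the reaction function, (4/3)x_C = 25.5 and x_C = 19.125.
Total output: 19.125 + 19.125 = 38.25.

38.25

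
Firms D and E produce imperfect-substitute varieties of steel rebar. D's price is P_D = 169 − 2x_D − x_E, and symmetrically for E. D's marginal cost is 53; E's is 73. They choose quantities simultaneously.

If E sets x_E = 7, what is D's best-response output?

27.25

Firm D's profit: π = x_D(169 − 2x_D − x_E) − 53x_D.
∂π/∂x_D = 116 − 4x_D − x_E = 0 ⇒ x_D = 29 − 0.25x_E.
At x_E = 7: x_D = 29 − 0.25·7 = 27.25.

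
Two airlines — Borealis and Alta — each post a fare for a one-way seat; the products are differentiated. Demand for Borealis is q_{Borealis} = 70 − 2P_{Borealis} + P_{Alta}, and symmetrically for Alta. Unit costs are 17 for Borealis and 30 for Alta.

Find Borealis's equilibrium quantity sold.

Borealis's profit: π = (P_{Borealis} − 17)(70 − 2P_{Borealis} + P_{Alta}).
∂π/∂P_{Borealis} = 104 − 4P_{Borealis} + P_{Alta} = 0 ⇒ P_{Borealis} = 26 + 0.25P_{Alta}.
Similarly P_{Alta} = 32.5 + 0.25P_{Borealis}.
Substituting the second reaction function into the first: P_{Borealis} = 26 + 0.25(32.5 + 0.25P_{Borealis}), which gives 0.9375P_{Borealis} = 34.125 ⇒ P_{Borealis} = 36.4.
Then P_{Alta} = 32.5 + 0.25·36.4 = 41.6.
q_{Borealis} = 70 − 2·36.4 + 41.6 = 38.8.

38.8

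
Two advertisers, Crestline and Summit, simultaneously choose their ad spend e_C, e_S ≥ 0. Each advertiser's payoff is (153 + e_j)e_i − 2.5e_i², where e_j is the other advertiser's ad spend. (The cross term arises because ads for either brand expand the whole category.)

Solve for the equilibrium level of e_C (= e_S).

38.25

Crestline's payoff is (153 + e_S)e_C − 2.5e_C².
∂π/∂e_C = 153 + e_S − 5e_C = 0, so e_C = 30.6 + 0.2e_S.
By symmetry e_S = e_C; substituting into the reaction function, 0.8e_C = 30.6 and e_C = 38.25.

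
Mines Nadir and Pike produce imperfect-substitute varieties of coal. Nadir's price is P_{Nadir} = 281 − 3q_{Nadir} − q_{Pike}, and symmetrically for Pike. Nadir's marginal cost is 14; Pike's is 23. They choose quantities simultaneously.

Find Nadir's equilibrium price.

Mine Nadir's profit: π = q_{Nadir}(281 − 3q_{Nadir} − q_{Pike}) − 14q_{Nadir}.
∂π/∂q_{Nadir} = 267 − 6q_{Nadir} − q_{Pike} = 0 ⇒ q_{Nadir} = 44.5 − (1/6)q_{Pike}.
Similarly q_{Pike} = 43 − (1/6)q_{Nadir}.
Plugging q_{Pike} into Nadir's best response: q_{Nadir} = 44.5 − (1/6)(43 − (1/6)q_{Nadir}) ⇒ (35/36)q_{Nadir} = 112/3, so q_{Nadir} = 38.4.
Then q_{Pike} = 43 − (1/6)·38.4 = 36.6.
P_{Nadir} = 281 − 3·38.4 − 36.6 = 129.2.

129.2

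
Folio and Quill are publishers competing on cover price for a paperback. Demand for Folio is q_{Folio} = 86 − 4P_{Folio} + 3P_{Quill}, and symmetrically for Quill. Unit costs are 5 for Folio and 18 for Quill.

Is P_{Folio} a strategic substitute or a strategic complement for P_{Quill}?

strategic complements

Folio's profit: π = (P_{Folio} − 5)(86 − 4P_{Folio} + 3P_{Quill}).
∂π/∂P_{Folio} = 106 − 8P_{Folio} + 3P_{Quill} = 0 ⇒ P_{Folio} = 13.25 + 0.375P_{Quill}.
The best-response slope dP_{Folio}/dP_{Quill} = 0.375 > 0: the reaction function is upward-sloping, so the choices are strategic complements.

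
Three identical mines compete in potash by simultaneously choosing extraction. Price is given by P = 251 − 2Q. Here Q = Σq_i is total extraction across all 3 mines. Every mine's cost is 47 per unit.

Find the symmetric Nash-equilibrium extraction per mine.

25.5

A representative mine's profit is π_i = q_i(251 − 2Q) − 47q_i, with Q = q_i + Σ_{j≠i} q_j.
First-order condition: 204 − 4q_i − 2Σ_{j≠i} q_j = 0.
With identical mines, set every q_j = q: then 204 − 4q − 4q = 0, i.e. q = 204/8 = 25.5.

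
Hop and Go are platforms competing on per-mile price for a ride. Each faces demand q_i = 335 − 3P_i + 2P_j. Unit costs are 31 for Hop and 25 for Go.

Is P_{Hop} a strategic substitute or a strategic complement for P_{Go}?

Hop's profit: π = (P_{Hop} − 31)(335 − 3P_{Hop} + 2P_{Go}).
∂π/∂P_{Hop} = 428 − 6P_{Hop} + 2P_{Go} = 0 ⇒ P_{Hop} = 214/3 + (1/3)P_{Go}.
The best-response slope dP_{Hop}/dP_{Go} = 1/3 > 0: the reaction function is upward-sloping, so the choices are strategic complements.

strategic complements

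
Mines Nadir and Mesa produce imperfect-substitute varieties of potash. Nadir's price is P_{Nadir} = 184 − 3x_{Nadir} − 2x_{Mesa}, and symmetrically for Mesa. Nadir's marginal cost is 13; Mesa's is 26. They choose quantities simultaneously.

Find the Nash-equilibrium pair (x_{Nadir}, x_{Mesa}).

Mine Nadir's profit: π = x_{Nadir}(184 − 3x_{Nadir} − 2x_{Mesa}) − 13x_{Nadir}.
∂π/∂x_{Nadir} = 171 − 6x_{Nadir} − 2x_{Mesa} = 0 ⇒ x_{Nadir} = 28.5 − (1/3)x_{Mesa}.
Similarly x_{Mesa} = 79/3 − (1/3)x_{Nadir}.
Plugging x_{Mesa} into Nadir's best response: x_{Nadir} = 28.5 − (1/3)(79/3 − (1/3)x_{Nadir}) ⇒ (8/9)x_{Nadir} = 355/18, so x_{Nadir} = 22.1875.
Then x_{Mesa} = 79/3 − (1/3)·22.1875 = 18.9375.

22.1875, 18.9375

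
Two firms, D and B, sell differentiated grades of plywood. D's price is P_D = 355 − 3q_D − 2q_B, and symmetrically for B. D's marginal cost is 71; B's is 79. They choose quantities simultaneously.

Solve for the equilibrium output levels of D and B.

Firm D's profit: π = q_D(355 − 3q_D − 2q_B) − 71q_D.
∂π/∂q_D = 284 − 6q_D − 2q_B = 0 ⇒ q_D = 142/3 − (1/3)q_B.
Similarly q_B = 46 − (1/3)q_D.
Plugging q_B into D's best response: q_D = 142/3 − (1/3)(46 − (1/3)q_D) ⇒ (8/9)q_D = 32, so q_D = 36.
Then q_B = 46 − (1/3)·36 = 34.

36, 34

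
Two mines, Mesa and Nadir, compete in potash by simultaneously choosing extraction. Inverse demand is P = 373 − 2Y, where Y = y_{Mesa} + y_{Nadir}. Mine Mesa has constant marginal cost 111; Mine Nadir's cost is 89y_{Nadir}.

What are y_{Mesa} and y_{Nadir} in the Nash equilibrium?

Mine Mesa's profit: π = y_{Mesa}(373 − 2(y_{Mesa} + y_{Nadir})) − 111y_{Mesa}.
∂π/∂y_{Mesa} = 262 − 4y_{Mesa} − 2y_{Nadir} = 0, so y_{Mesa} = 65.5 − 0.5y_{Nadir}.
By the same steps for Nadir: y_{Nadir} = 71 − 0.5y_{Mesa}.
Solving the two reaction functions simultaneously: (1 − (−0.5)(−0.5))y_{Mesa} = 65.5 − 0.5·71, so 0.75y_{Mesa} = 30 and y_{Mesa} = 40.
Then y_{Nadir} = 71 − 0.5·40 = 51.

40, 51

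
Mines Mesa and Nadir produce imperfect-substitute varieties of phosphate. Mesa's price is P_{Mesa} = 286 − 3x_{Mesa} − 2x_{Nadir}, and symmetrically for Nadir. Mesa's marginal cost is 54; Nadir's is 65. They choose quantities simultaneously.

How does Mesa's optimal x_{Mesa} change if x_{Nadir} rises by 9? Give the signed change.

Mine Mesa's profit: π = x_{Mesa}(286 − 3x_{Mesa} − 2x_{Nadir}) − 54x_{Mesa}.
∂π/∂x_{Mesa} = 232 − 6x_{Mesa} − 2x_{Nadir} = 0 ⇒ x_{Mesa} = 116/3 − (1/3)x_{Nadir}.
The reaction-function slope is −1/3, so a 9-unit rise in x_{Nadir} moves x_{Mesa} by −1/3 × 9 = −3. Mesa's best response falls — the actions are strategic substitutes.

-3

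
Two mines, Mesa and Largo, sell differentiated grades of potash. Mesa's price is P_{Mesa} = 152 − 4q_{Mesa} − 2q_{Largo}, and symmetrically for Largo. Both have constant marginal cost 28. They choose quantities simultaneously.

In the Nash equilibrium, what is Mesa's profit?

615.04

Mine Mesa's profit: π = q_{Mesa}(152 − 4q_{Mesa} − 2q_{Largo}) − 28q_{Mesa}.
∂π/∂q_{Mesa} = 124 − 8q_{Mesa} − 2q_{Largo} = 0 ⇒ q_{Mesa} = 15.5 − 0.25q_{Largo}.
By symmetry q_{Largo} = q_{Mesa}; substituting into the reaction function, 1.25q_{Mesa} = 15.5 and q_{Mesa} = 12.4.
P_{Mesa} = 152 − 4·12.4 − 2·12.4 = 77.6.
Profit = (77.6 − 28)·12.4 = 615.04.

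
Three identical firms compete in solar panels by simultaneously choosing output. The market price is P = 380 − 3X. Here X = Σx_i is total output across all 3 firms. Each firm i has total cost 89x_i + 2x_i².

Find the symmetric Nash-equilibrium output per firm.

A representative firm's profit is π_i = x_i(380 − 3X) − 89x_i − 2x_i², with X = x_i + Σ_{j≠i} x_j.
First-order condition: 291 − 10x_i − 3Σ_{j≠i} x_j = 0.
Imposing symmetry (x_j = x for all j) turns Σ_{j≠i} x_j into 2x, so 291 = 16x and x = 18.1875.

18.1875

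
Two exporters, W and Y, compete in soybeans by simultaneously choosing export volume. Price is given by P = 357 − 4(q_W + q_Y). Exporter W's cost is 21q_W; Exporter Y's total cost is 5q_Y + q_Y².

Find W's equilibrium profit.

Exporter W's profit: π = q_W(357 − 4(q_W + q_Y)) − 21q_W.
∂π/∂q_W = 336 − 8q_W − 4q_Y = 0, so q_W = 42 − 0.5q_Y.
For Y: ∂π/∂q_Y = 352 − 10q_Y − 4q_W = 0 ⇒ q_Y = 35.2 − 0.4q_W.
Plugging q_Y into W's best response: q_W = 42 − 0.5(35.2 − 0.4q_W) ⇒ 0.8q_W = 24.4, so q_W = 30.5.
Then q_Y = 35.2 − 0.4·30.5 = 23.
Price P = 357 − 4·53.5 = 143.
W's profit: (143 − 21)·30.5 = 3721.

3721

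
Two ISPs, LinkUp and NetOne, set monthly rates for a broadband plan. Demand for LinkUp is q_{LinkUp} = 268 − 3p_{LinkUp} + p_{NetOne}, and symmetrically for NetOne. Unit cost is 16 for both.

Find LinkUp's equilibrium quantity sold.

141.6

LinkUp's profit: π = (p_{LinkUp} − 16)(268 − 3p_{LinkUp} + p_{NetOne}).
∂π/∂p_{LinkUp} = 316 − 6p_{LinkUp} + p_{NetOne} = 0 ⇒ p_{LinkUp} = 158/3 + (1/6)p_{NetOne}.
By symmetry p_{NetOne} = p_{LinkUp}; substituting into the reaction function, (5/6)p_{LinkUp} = 158/3 and p_{LinkUp} = 63.2.
q_{LinkUp} = 268 − 3·63.2 + 63.2 = 141.6.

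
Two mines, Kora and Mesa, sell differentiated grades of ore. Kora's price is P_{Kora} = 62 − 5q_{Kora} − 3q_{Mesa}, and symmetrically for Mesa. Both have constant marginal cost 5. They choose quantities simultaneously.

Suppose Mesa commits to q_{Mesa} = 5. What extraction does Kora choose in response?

4.2

Mine Kora's profit: π = q_{Kora}(62 − 5q_{Kora} − 3q_{Mesa}) − 5q_{Kora}.
∂π/∂q_{Kora} = 57 − 10q_{Kora} − 3q_{Mesa} = 0 ⇒ q_{Kora} = 5.7 − 0.3q_{Mesa}.
At q_{Mesa} = 5: q_{Kora} = 5.7 − 0.3·5 = 4.2.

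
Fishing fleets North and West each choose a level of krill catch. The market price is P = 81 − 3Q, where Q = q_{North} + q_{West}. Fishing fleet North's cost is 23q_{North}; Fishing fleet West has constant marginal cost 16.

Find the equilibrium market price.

Fishing fleet North's profit: π = q_{North}(81 − 3(q_{North} + q_{West})) − 23q_{North}.
∂π/∂q_{North} = 58 − 6q_{North} − 3q_{West} = 0, so q_{North} = 29/3 − 0.5q_{West}.
By the same steps for West: q_{West} = 65/6 − 0.5q_{North}.
Solving the two reaction functions simultaneously: (1 − (−0.5)(−0.5))q_{North} = 29/3 − 0.5·(65/6), so 0.75q_{North} = 4.25 and q_{North} = 17/3.
Then q_{West} = 65/6 − 0.5·(17/3) = 8.
Equilibrium price: P = 81 − 3·(41/3) = 40.

40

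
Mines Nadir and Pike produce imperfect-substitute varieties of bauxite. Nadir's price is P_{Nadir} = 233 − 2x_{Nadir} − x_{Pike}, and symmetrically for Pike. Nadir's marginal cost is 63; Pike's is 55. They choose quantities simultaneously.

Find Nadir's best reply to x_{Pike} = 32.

34.5

Mine Nadir's profit: π = x_{Nadir}(233 − 2x_{Nadir} − x_{Pike}) − 63x_{Nadir}.
∂π/∂x_{Nadir} = 170 − 4x_{Nadir} − x_{Pike} = 0 ⇒ x_{Nadir} = 42.5 − 0.25x_{Pike}.
At x_{Pike} = 32: x_{Nadir} = 42.5 − 0.25·32 = 34.5.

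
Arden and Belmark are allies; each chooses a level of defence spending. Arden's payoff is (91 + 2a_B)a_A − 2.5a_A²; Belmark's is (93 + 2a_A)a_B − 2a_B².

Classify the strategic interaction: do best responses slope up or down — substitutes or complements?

Expanding Arden's payoff: 91a_A + 2a_Ba_A − 2.5a_A².
∂π/∂a_A = 91 + 2a_B − 5a_A = 0, so a_A = 18.2 + 0.4a_B.
The best-response slope da_A/da_B = 0.4 > 0: the reaction function is upward-sloping, so the choices are strategic complements.

strategic complements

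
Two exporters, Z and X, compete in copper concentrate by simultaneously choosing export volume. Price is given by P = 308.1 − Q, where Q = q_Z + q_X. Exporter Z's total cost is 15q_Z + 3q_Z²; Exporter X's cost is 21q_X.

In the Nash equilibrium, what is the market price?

154.58

Exporter Z's profit: π = q_Z(308.1 − (q_Z + q_X)) − 15q_Z − 3q_Z².
∂π/∂q_Z = 293.1 − 8q_Z − q_X = 0, so q_Z = 36.6375 − 0.125q_X.
For X: ∂π/∂q_X = 287.1 − 2q_X − q_Z = 0 ⇒ q_X = 143.55 − 0.5q_Z.
Solving the two reaction functions simultaneously: (1 − (−0.125)(−0.5))q_Z = 36.6375 − 0.125·143.55, so 0.9375q_Z = 2991/160 and q_Z = 19.94.
Then q_X = 143.55 − 0.5·19.94 = 133.58.
Equilibrium price: P = 308.1 − 153.52 = 154.58.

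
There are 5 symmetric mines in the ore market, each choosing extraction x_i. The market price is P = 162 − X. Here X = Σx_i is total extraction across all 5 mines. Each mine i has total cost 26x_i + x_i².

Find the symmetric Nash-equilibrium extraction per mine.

17

A representative mine's profit is π_i = x_i(162 − X) − 26x_i − x_i², with X = x_i + Σ_{j≠i} x_j.
First-order condition: 136 − 4x_i − Σ_{j≠i} x_j = 0.
In a symmetric equilibrium every mine chooses the same x, so Σ_{j≠i} x_j = 4x. The condition becomes 136 − 8x = 0, giving x = 136/8 = 17.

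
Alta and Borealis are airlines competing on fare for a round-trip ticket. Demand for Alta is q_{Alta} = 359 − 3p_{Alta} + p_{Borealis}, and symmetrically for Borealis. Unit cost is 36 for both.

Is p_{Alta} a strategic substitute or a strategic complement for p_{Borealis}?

strategic complements

Alta's profit: π = (p_{Alta} − 36)(359 − 3p_{Alta} + p_{Borealis}).
∂π/∂p_{Alta} = 467 − 6p_{Alta} + p_{Borealis} = 0 ⇒ p_{Alta} = 467/6 + (1/6)p_{Borealis}.
The best-response slope dp_{Alta}/dp_{Borealis} = 1/6 > 0: the reaction function is upward-sloping, so the choices are strategic complements.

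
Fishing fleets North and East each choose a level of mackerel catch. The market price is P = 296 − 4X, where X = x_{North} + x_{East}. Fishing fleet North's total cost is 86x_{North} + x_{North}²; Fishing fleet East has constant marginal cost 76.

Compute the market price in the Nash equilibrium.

161

Fishing fleet North's profit: π = x_{North}(296 − 4(x_{North} + x_{East})) − 86x_{North} − x_{North}².
∂π/∂x_{North} = 210 − 10x_{North} − 4x_{East} = 0, so x_{North} = 21 − 0.4x_{East}.
For East: ∂π/∂x_{East} = 220 − 8x_{East} − 4x_{North} = 0 ⇒ x_{East} = 27.5 − 0.5x_{North}.
Solving the two reaction functions simultaneously: (1 − (−0.4)(−0.5))x_{North} = 21 − 0.4·27.5, so 0.8x_{North} = 10 and x_{North} = 12.5.
Then x_{East} = 27.5 − 0.5·12.5 = 21.25.
Equilibrium price: P = 296 − 4·33.75 = 161.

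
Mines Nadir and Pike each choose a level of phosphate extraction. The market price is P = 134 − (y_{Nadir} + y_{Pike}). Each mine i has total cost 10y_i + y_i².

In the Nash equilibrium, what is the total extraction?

Mine Nadir's profit: π = y_{Nadir}(134 − (y_{Nadir} + y_{Pike})) − 10y_{Nadir} − y_{Nadir}².
∂π/∂y_{Nadir} = 124 − 4y_{Nadir} − y_{Pike} = 0, so y_{Nadir} = 31 − 0.25y_{Pike}.
Setting y_{Nadir} = y_{Pike} in the reaction function: y_{Nadir} = 31 − 0.25y_{Nadir}, so y_{Nadir} = 31 / 1.25 = 24.8.
Total extraction: 24.8 + 24.8 = 49.6.

49.6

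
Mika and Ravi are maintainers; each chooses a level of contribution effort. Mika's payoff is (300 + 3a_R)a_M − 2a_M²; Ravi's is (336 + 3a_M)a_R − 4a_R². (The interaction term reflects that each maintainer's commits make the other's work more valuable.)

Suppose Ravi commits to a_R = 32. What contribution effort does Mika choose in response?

99

Expanding Mika's payoff: 300a_M + 3a_Ra_M − 2a_M².
∂π/∂a_M = 300 + 3a_R − 4a_M = 0, so a_M = 75 + 0.75a_R.
At a_R = 32: a_M = 75 + 0.75·32 = 99.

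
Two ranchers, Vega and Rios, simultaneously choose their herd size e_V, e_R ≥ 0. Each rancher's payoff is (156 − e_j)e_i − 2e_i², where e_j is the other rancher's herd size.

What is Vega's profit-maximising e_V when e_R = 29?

Vega's payoff is (156 − e_R)e_V − 2e_V².
∂π/∂e_V = 156 − e_R − 4e_V = 0, so e_V = 39 − 0.25e_R.
At e_R = 29: e_V = 39 − 0.25·29 = 31.75.

31.75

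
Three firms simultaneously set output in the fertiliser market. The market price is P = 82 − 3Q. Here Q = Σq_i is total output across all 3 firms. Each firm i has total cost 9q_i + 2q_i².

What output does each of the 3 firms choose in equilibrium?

4.5625

A representative firm's profit is π_i = q_i(82 − 3Q) − 9q_i − 2q_i², with Q = q_i + Σ_{j≠i} q_j.
First-order condition: 73 − 10q_i − 3Σ_{j≠i} q_j = 0.
In a symmetric equilibrium every firm chooses the same q, so Σ_{j≠i} q_j = 2q. The condition becomes 73 − 16q = 0, giving q = 73/16 = 4.5625.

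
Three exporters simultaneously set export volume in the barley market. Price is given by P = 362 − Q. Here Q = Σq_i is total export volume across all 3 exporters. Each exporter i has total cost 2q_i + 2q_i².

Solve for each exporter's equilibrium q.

45

A representative exporter's profit is π_i = q_i(362 − Q) − 2q_i − 2q_i², with Q = q_i + Σ_{j≠i} q_j.
First-order condition: 360 − 6q_i − Σ_{j≠i} q_j = 0.
With identical exporters, set every q_j = q: then 360 − 6q − 2q = 0, i.e. q = 360/8 = 45.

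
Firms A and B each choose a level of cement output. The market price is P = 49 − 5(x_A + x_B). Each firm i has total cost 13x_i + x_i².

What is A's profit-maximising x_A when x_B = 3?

Firm A's profit: π = x_A(49 − 5(x_A + x_B)) − 13x_A − x_A².
∂π/∂x_A = 36 − 12x_A − 5x_B = 0, so x_A = 3 − (5/12)x_B.
At x_B = 3: x_A = 3 − (5/12)·3 = 1.75.

1.75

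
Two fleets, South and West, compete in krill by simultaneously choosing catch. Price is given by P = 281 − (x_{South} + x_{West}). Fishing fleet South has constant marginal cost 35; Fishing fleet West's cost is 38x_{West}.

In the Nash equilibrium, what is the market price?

118

Fishing fleet South's profit: π = x_{South}(281 − (x_{South} + x_{West})) − 35x_{South}.
∂π/∂x_{South} = 246 − 2x_{South} − x_{West} = 0, so x_{South} = 123 − 0.5x_{West}.
By the same steps for West: x_{West} = 121.5 − 0.5x_{South}.
Substituting the second reaction function into the first: x_{South} = 123 − 0.5(121.5 − 0.5x_{South}), which gives 0.75x_{South} = 62.25 ⇒ x_{South} = 83.
Then x_{West} = 121.5 − 0.5·83 = 80.
Equilibrium price: P = 281 − 163 = 118.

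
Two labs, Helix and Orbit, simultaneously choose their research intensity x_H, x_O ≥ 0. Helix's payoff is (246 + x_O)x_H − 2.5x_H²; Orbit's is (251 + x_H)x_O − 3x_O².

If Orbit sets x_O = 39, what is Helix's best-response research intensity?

Expanding Helix's payoff: 246x_H + x_Ox_H − 2.5x_H².
∂π/∂x_H = 246 + x_O − 5x_H = 0, so x_H = 49.2 + 0.2x_O.
At x_O = 39: x_H = 49.2 + 0.2·39 = 57.

57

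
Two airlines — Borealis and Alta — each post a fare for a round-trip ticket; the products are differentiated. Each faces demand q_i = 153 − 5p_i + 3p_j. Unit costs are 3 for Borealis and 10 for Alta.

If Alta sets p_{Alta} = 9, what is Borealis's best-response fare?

Borealis's profit: π = (p_{Borealis} − 3)(153 − 5p_{Borealis} + 3p_{Alta}).
∂π/∂p_{Borealis} = 168 − 10p_{Borealis} + 3p_{Alta} = 0 ⇒ p_{Borealis} = 16.8 + 0.3p_{Alta}.
At p_{Alta} = 9: p_{Borealis} = 16.8 + 0.3·9 = 19.5.

19.5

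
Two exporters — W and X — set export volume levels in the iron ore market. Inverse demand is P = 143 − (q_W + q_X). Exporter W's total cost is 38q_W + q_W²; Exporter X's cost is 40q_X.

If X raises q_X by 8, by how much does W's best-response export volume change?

-2

Exporter W's profit: π = q_W(143 − (q_W + q_X)) − 38q_W − q_W².
∂π/∂q_W = 105 − 4q_W − q_X = 0, so q_W = 26.25 − 0.25q_X.
The reaction-function slope is −0.25, so an 8-unit rise in q_X moves q_W by −0.25 × 8 = −2. W's best response falls — the actions are strategic substitutes.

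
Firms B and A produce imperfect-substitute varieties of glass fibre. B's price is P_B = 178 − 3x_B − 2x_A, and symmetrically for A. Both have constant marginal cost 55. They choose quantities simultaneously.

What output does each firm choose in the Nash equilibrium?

15.375

Firm B's profit: π = x_B(178 − 3x_B − 2x_A) − 55x_B.
∂π/∂x_B = 123 − 6x_B − 2x_A = 0 ⇒ x_B = 20.5 − (1/3)x_A.
By symmetry x_A = x_B; substituting into the reaction function, (4/3)x_B = 20.5 and x_B = 15.375.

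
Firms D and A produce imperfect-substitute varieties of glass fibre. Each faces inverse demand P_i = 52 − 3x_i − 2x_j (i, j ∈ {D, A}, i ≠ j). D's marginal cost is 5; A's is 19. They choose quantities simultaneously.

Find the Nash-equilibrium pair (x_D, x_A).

Firm D's profit: π = x_D(52 − 3x_D − 2x_A) − 5x_D.
∂π/∂x_D = 47 − 6x_D − 2x_A = 0 ⇒ x_D = 47/6 − (1/3)x_A.
Similarly x_A = 5.5 − (1/3)x_D.
Plugging x_A into D's best response: x_D = 47/6 − (1/3)(5.5 − (1/3)x_D) ⇒ (8/9)x_D = 6, so x_D = 6.75.
Then x_A = 5.5 − (1/3)·6.75 = 3.25.

6.75, 3.25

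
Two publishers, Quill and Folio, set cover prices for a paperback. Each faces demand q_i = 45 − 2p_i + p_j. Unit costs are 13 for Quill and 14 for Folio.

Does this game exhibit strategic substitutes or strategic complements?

Quill's profit: π = (p_{Quill} − 13)(45 − 2p_{Quill} + p_{Folio}).
∂π/∂p_{Quill} = 71 − 4p_{Quill} + p_{Folio} = 0 ⇒ p_{Quill} = 17.75 + 0.25p_{Folio}.
The best-response slope dp_{Quill}/dp_{Folio} = 0.25 > 0: the reaction function is upward-sloping, so the choices are strategic complements.

strategic complements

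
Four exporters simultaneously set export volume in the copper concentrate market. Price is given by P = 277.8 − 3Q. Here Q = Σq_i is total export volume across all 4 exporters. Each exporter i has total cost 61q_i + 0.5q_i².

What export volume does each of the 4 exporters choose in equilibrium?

A representative exporter's profit is π_i = q_i(277.8 − 3Q) − 61q_i − 0.5q_i², with Q = q_i + Σ_{j≠i} q_j.
First-order condition: 216.8 − 7q_i − 3Σ_{j≠i} q_j = 0.
With identical exporters, set every q_j = q: then 216.8 − 7q − 9q = 0, i.e. q = 216.8/16 = 13.55.

13.55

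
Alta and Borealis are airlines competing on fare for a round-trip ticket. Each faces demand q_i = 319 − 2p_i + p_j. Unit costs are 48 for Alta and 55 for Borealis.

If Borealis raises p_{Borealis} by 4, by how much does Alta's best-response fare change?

Alta's profit: π = (p_{Alta} − 48)(319 − 2p_{Alta} + p_{Borealis}).
∂π/∂p_{Alta} = 415 − 4p_{Alta} + p_{Borealis} = 0 ⇒ p_{Alta} = 103.75 + 0.25p_{Borealis}.
The reaction-function slope is 0.25, so a 4-unit rise in p_{Borealis} moves p_{Alta} by 0.25 × 4 = 1. Alta's best response rises — the actions are strategic complements.

1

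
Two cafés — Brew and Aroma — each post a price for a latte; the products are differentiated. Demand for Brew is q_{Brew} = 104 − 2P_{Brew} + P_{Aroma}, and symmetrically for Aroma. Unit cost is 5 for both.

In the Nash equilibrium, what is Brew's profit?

Brew's profit: π = (P_{Brew} − 5)(104 − 2P_{Brew} + P_{Aroma}).
∂π/∂P_{Brew} = 114 − 4P_{Brew} + P_{Aroma} = 0 ⇒ P_{Brew} = 28.5 + 0.25P_{Aroma}.
Setting P_{Brew} = P_{Aroma} in the reaction function: P_{Brew} = 28.5 + 0.25P_{Brew}, so P_{Brew} = 28.5 / 0.75 = 38.
q_{Brew} = 104 − 2·38 + 38 = 66.
Profit = (38 − 5)·66 = 2178.

2178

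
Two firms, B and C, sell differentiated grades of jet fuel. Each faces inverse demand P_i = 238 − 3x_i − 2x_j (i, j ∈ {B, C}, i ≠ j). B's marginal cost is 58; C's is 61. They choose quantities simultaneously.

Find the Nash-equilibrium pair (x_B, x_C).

22.6875, 21.9375

Firm B's profit: π = x_B(238 − 3x_B − 2x_C) − 58x_B.
∂π/∂x_B = 180 − 6x_B − 2x_C = 0 ⇒ x_B = 30 − (1/3)x_C.
Similarly x_C = 29.5 − (1/3)x_B.
Substituting the second reaction function into the first: x_B = 30 − (1/3)(29.5 − (1/3)x_B), which gives (8/9)x_B = 121/6 ⇒ x_B = 22.6875.
Then x_C = 29.5 − (1/3)·22.6875 = 21.9375.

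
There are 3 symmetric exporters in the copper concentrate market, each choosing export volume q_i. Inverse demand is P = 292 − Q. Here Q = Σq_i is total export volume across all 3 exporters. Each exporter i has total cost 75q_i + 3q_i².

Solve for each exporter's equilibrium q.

21.7

A representative exporter's profit is π_i = q_i(292 − Q) − 75q_i − 3q_i², with Q = q_i + Σ_{j≠i} q_j.
First-order condition: 217 − 8q_i − Σ_{j≠i} q_j = 0.
Imposing symmetry (q_j = q for all j) turns Σ_{j≠i} q_j into 2q, so 217 = 10q and q = 21.7.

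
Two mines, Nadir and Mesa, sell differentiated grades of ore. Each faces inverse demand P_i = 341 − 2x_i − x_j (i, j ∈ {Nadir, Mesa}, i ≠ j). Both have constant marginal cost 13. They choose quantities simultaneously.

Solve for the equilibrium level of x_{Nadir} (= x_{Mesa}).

Mine Nadir's profit: π = x_{Nadir}(341 − 2x_{Nadir} − x_{Mesa}) − 13x_{Nadir}.
∂π/∂x_{Nadir} = 328 − 4x_{Nadir} − x_{Mesa} = 0 ⇒ x_{Nadir} = 82 − 0.25x_{Mesa}.
The game is symmetric, so in equilibrium x_{Mesa} = x_{Nadir}: the reaction function gives 1.25x_{Nadir} = 82, hence x_{Nadir} = 65.6.

65.6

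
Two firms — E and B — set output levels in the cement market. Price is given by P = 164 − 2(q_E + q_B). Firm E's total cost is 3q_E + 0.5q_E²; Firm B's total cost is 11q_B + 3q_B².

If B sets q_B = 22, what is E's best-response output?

Firm E's profit: π = q_E(164 − 2(q_E + q_B)) − 3q_E − 0.5q_E².
∂π/∂q_E = 161 − 5q_E − 2q_B = 0, so q_E = 32.2 − 0.4q_B.
At q_B = 22: q_E = 32.2 − 0.4·22 = 23.4.

23.4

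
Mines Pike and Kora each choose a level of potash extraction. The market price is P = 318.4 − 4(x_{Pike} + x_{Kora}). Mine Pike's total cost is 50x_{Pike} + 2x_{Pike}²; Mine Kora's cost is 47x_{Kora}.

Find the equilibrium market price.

156.16

Mine Pike's profit: π = x_{Pike}(318.4 − 4(x_{Pike} + x_{Kora})) − 50x_{Pike} − 2x_{Pike}².
∂π/∂x_{Pike} = 268.4 − 12x_{Pike} − 4x_{Kora} = 0, so x_{Pike} = 671/30 − (1/3)x_{Kora}.
For Kora: ∂π/∂x_{Kora} = 271.4 − 8x_{Kora} − 4x_{Pike} = 0 ⇒ x_{Kora} = 33.925 − 0.5x_{Pike}.
Substituting the second reaction function into the first: x_{Pike} = 671/30 − (1/3)(33.925 − 0.5x_{Pike}), which gives (5/6)x_{Pike} = 1327/120 ⇒ x_{Pike} = 13.27.
Then x_{Kora} = 33.925 − 0.5·13.27 = 27.29.
Equilibrium price: P = 318.4 − 4·40.56 = 156.16.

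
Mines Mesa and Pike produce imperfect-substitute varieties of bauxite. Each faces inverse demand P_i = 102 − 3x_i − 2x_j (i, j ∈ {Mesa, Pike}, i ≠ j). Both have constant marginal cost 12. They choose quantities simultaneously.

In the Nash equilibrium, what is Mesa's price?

Mine Mesa's profit: π = x_{Mesa}(102 − 3x_{Mesa} − 2x_{Pike}) − 12x_{Mesa}.
∂π/∂x_{Mesa} = 90 − 6x_{Mesa} − 2x_{Pike} = 0 ⇒ x_{Mesa} = 15 − (1/3)x_{Pike}.
Setting x_{Mesa} = x_{Pike} in the reaction function: x_{Mesa} = 15 − (1/3)x_{Mesa}, so x_{Mesa} = 15 / (4/3) = 11.25.
P_{Mesa} = 102 − 3·11.25 − 2·11.25 = 45.75.

45.75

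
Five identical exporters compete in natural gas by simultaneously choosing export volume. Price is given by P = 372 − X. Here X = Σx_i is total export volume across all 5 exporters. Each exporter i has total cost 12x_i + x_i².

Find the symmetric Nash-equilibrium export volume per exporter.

A representative exporter's profit is π_i = x_i(372 − X) − 12x_i − x_i², with X = x_i + Σ_{j≠i} x_j.
First-order condition: 360 − 4x_i − Σ_{j≠i} x_j = 0.
With identical exporters, set every x_j = x: then 360 − 4x − 4x = 0, i.e. x = 360/8 = 45.

45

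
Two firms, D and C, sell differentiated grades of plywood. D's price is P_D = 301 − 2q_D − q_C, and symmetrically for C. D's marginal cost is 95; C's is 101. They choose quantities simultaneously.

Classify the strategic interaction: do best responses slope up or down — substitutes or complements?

Firm D's profit: π = q_D(301 − 2q_D − q_C) − 95q_D.
∂π/∂q_D = 206 − 4q_D − q_C = 0 ⇒ q_D = 51.5 − 0.25q_C.
The best-response slope dq_D/dq_C = −0.25 < 0: the reaction function is downward-sloping, so the choices are strategic substitutes.

strategic substitutes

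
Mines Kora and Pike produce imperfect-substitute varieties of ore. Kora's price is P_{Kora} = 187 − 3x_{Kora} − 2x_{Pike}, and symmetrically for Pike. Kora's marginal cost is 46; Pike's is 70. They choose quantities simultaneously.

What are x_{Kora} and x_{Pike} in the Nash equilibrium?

Mine Kora's profit: π = x_{Kora}(187 − 3x_{Kora} − 2x_{Pike}) − 46x_{Kora}.
∂π/∂x_{Kora} = 141 − 6x_{Kora} − 2x_{Pike} = 0 ⇒ x_{Kora} = 23.5 − (1/3)x_{Pike}.
Similarly x_{Pike} = 19.5 − (1/3)x_{Kora}.
Substituting the second reaction function into the first: x_{Kora} = 23.5 − (1/3)(19.5 − (1/3)x_{Kora}), which gives (8/9)x_{Kora} = 17 ⇒ x_{Kora} = 19.125.
Then x_{Pike} = 19.5 − (1/3)·19.125 = 13.125.

19.125, 13.125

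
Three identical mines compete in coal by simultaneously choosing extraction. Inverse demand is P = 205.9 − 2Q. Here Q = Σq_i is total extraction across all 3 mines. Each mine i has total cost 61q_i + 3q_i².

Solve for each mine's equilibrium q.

10.35

A representative mine's profit is π_i = q_i(205.9 − 2Q) − 61q_i − 3q_i², with Q = q_i + Σ_{j≠i} q_j.
First-order condition: 144.9 − 10q_i − 2Σ_{j≠i} q_j = 0.
With identical mines, set every q_j = q: then 144.9 − 10q − 4q = 0, i.e. q = 144.9/14 = 10.35.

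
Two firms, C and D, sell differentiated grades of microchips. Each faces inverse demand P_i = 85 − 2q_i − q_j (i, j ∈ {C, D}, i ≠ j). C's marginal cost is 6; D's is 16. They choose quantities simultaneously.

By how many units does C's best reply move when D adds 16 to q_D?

Firm C's profit: π = q_C(85 − 2q_C − q_D) − 6q_C.
∂π/∂q_C = 79 − 4q_C − q_D = 0 ⇒ q_C = 19.75 − 0.25q_D.
The reaction-function slope is −0.25, so a 16-unit rise in q_D moves q_C by −0.25 × 16 = −4. C's best response falls — the actions are strategic substitutes.

-4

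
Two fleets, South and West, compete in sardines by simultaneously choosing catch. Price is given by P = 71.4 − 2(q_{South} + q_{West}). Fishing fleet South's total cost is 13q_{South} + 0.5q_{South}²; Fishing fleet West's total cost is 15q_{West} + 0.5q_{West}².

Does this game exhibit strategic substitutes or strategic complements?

strategic substitutes

Fishing fleet South's profit: π = q_{South}(71.4 − 2(q_{South} + q_{West})) − 13q_{South} − 0.5q_{South}².
∂π/∂q_{South} = 58.4 − 5q_{South} − 2q_{West} = 0, so q_{South} = 11.68 − 0.4q_{West}.
The best-response slope dq_{South}/dq_{West} = −0.4 < 0: the reaction function is downward-sloping, so the choices are strategic substitutes.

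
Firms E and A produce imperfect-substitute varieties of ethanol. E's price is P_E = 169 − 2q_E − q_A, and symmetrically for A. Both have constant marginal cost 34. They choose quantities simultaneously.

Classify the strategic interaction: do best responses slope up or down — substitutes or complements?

strategic substitutes

Firm E's profit: π = q_E(169 − 2q_E − q_A) − 34q_E.
∂π/∂q_E = 135 − 4q_E − q_A = 0 ⇒ q_E = 33.75 − 0.25q_A.
The best-response slope dq_E/dq_A = −0.25 < 0: the reaction function is downward-sloping, so the choices are strategic substitutes.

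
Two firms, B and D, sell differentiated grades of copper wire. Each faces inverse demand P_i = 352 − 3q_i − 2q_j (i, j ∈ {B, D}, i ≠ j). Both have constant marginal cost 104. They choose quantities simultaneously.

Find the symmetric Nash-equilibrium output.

Firm B's profit: π = q_B(352 − 3q_B − 2q_D) − 104q_B.
∂π/∂q_B = 248 − 6q_B − 2q_D = 0 ⇒ q_B = 124/3 − (1/3)q_D.
Setting q_B = q_D in the reaction function: q_B = 124/3 − (1/3)q_B, so q_B = (124/3) / (4/3) = 31.

31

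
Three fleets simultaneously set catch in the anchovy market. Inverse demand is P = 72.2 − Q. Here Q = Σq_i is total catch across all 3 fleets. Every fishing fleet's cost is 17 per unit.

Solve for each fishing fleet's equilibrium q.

A representative fishing fleet's profit is π_i = q_i(72.2 − Q) − 17q_i, with Q = q_i + Σ_{j≠i} q_j.
First-order condition: 55.2 − 2q_i − Σ_{j≠i} q_j = 0.
In a symmetric equilibrium every fishing fleet chooses the same q, so Σ_{j≠i} q_j = 2q. The condition becomes 55.2 − 4q = 0, giving q = 55.2/4 = 13.8.

13.8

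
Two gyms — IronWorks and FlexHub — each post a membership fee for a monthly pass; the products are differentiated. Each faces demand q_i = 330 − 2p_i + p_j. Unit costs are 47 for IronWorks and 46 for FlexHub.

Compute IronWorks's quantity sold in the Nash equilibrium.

188.4

IronWorks's profit: π = (p_{IronWorks} − 47)(330 − 2p_{IronWorks} + p_{FlexHub}).
∂π/∂p_{IronWorks} = 424 − 4p_{IronWorks} + p_{FlexHub} = 0 ⇒ p_{IronWorks} = 106 + 0.25p_{FlexHub}.
Similarly p_{FlexHub} = 105.5 + 0.25p_{IronWorks}.
Plugging p_{FlexHub} into IronWorks's best response: p_{IronWorks} = 106 + 0.25(105.5 + 0.25p_{IronWorks}) ⇒ 0.9375p_{IronWorks} = 132.375, so p_{IronWorks} = 141.2.
Then p_{FlexHub} = 105.5 + 0.25·141.2 = 140.8.
q_{IronWorks} = 330 − 2·141.2 + 140.8 = 188.4.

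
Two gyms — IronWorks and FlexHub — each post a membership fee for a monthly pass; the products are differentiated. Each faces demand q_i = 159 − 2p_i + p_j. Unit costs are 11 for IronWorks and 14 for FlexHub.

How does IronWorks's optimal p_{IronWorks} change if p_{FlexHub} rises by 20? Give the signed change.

IronWorks's profit: π = (p_{IronWorks} − 11)(159 − 2p_{IronWorks} + p_{FlexHub}).
∂π/∂p_{IronWorks} = 181 − 4p_{IronWorks} + p_{FlexHub} = 0 ⇒ p_{IronWorks} = 45.25 + 0.25p_{FlexHub}.
The reaction-function slope is 0.25, so a 20-unit rise in p_{FlexHub} moves p_{IronWorks} by 0.25 × 20 = 5. IronWorks's best response rises — the actions are strategic complements.

5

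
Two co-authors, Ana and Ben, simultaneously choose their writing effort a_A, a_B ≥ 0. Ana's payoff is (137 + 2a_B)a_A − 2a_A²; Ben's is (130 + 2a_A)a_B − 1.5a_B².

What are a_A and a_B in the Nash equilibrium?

Expanding Ana's payoff: 137a_A + 2a_Ba_A − 2a_A².
∂π/∂a_A = 137 + 2a_B − 4a_A = 0, so a_A = 34.25 + 0.5a_B.
Likewise for Ben: a_B = 130/3 + (2/3)a_A.
Substituting the second reaction function into the first: a_A = 34.25 + 0.5(130/3 + (2/3)a_A), which gives (2/3)a_A = 671/12 ⇒ a_A = 83.875.
Then a_B = 130/3 + (2/3)·83.875 = 99.25.

83.875, 99.25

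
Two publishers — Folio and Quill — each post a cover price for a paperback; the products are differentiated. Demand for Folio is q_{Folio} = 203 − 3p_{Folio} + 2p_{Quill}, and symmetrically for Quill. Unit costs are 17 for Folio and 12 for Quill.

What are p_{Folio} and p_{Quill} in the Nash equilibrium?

62.5625, 60.6875

Folio's profit: π = (p_{Folio} − 17)(203 − 3p_{Folio} + 2p_{Quill}).
∂π/∂p_{Folio} = 254 − 6p_{Folio} + 2p_{Quill} = 0 ⇒ p_{Folio} = 127/3 + (1/3)p_{Quill}.
Similarly p_{Quill} = 239/6 + (1/3)p_{Folio}.
Substituting the second reaction function into the first: p_{Folio} = 127/3 + (1/3)(239/6 + (1/3)p_{Folio}), which gives (8/9)p_{Folio} = 1001/18 ⇒ p_{Folio} = 62.5625.
Then p_{Quill} = 239/6 + (1/3)·62.5625 = 60.6875.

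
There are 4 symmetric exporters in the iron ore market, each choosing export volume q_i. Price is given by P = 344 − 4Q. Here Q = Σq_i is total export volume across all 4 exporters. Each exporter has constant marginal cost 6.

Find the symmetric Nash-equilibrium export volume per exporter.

A representative exporter's profit is π_i = q_i(344 − 4Q) − 6q_i, with Q = q_i + Σ_{j≠i} q_j.
First-order condition: 338 − 8q_i − 4Σ_{j≠i} q_j = 0.
Imposing symmetry (q_j = q for all j) turns Σ_{j≠i} q_j into 3q, so 338 = 20q and q = 16.9.

16.9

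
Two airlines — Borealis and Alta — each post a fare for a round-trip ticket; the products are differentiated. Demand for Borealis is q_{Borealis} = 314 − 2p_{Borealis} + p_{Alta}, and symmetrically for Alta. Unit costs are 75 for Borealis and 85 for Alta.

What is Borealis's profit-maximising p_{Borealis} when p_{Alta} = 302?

191.5

Borealis's profit: π = (p_{Borealis} − 75)(314 − 2p_{Borealis} + p_{Alta}).
∂π/∂p_{Borealis} = 464 − 4p_{Borealis} + p_{Alta} = 0 ⇒ p_{Borealis} = 116 + 0.25p_{Alta}.
At p_{Alta} = 302: p_{Borealis} = 116 + 0.25·302 = 191.5.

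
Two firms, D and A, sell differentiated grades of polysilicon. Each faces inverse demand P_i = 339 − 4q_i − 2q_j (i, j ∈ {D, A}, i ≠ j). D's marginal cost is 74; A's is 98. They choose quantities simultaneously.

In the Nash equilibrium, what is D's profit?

Firm D's profit: π = q_D(339 − 4q_D − 2q_A) − 74q_D.
∂π/∂q_D = 265 − 8q_D − 2q_A = 0 ⇒ q_D = 33.125 − 0.25q_A.
Similarly q_A = 30.125 − 0.25q_D.
Plugging q_A into D's best response: q_D = 33.125 − 0.25(30.125 − 0.25q_D) ⇒ 0.9375q_D = 819/32, so q_D = 27.3.
Then q_A = 30.125 − 0.25·27.3 = 23.3.
P_D = 339 − 4·27.3 − 2·23.3 = 183.2.
Profit = (183.2 − 74)·27.3 = 2981.16.

2981.16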